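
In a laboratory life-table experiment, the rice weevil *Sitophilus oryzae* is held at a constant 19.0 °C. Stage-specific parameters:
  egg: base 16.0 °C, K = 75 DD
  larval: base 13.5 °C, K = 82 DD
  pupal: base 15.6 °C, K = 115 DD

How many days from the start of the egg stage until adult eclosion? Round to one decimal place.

egg: 75 / (19.0 − 16.0) = 75 / 3.0 = 25.000 d.
larval: 82 / (19.0 − 13.5) = 82 / 5.5 = 14.909 d.
pupal: 115 / (19.0 − 15.6) = 115 / 3.4 = 33.824 d.
Sum = 73.733 ≈ 73.7 days.

73.7 days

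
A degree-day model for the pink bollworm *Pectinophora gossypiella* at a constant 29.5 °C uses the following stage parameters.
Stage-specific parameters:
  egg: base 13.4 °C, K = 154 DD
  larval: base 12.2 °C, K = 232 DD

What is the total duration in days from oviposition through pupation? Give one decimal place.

egg: 154 / (29.5 − 13.4) = 154 / 16.1 = 9.565 d.
larval: 232 / (29.5 − 12.2) = 232 / 17.3 = 13.410 d.
Sum = 22.976 ≈ 23.0 days.

23.0 days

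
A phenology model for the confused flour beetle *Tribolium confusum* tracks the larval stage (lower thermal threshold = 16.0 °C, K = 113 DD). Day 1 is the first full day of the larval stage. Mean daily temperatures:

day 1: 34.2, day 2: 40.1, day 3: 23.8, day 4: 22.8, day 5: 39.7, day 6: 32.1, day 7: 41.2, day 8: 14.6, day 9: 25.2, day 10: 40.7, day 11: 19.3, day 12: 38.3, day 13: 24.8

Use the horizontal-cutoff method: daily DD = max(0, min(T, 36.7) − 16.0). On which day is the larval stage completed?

Daily DD above 16.0 °C (capped at 20.7): 18.2, 20.7, 7.8, 6.8, 20.7, 16.1, 20.7, 0.0, 9.2, 20.7, 3.3, 20.7, 8.8.
Cumulative: 18.2, 38.9, 46.7, 53.5, 74.2, 90.3, 111.0, 111.0, 120.2, 140.9, 144.2, 164.9, 173.7.
The total first reaches 113 DD on day 9.

day 9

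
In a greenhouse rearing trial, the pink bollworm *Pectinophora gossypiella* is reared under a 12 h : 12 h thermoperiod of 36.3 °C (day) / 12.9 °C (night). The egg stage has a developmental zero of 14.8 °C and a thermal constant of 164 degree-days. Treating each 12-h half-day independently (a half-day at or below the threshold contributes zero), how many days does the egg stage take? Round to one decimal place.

Day half: max(0, 36.3 − 14.8) × 0.5 = 21.5 × 0.5 = 10.75 DD.
Night half: max(0, 12.9 − 14.8) × 0.5 = 0.0 × 0.5 = 0.00 DD.
Per 24 h: 10.75 DD/day.
Duration = 164 / 10.75 = 15.256 ≈ 15.3 days.

15.3 days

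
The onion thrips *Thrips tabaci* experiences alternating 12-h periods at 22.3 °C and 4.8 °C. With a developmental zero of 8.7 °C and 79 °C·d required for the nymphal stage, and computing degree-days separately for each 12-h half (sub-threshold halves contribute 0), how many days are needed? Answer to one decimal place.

Day half: max(0, 22.3 − 8.7) × 0.5 = 13.6 × 0.5 = 6.80 DD.
Night half: max(0, 4.8 − 8.7) × 0.5 = 0.0 × 0.5 = 0.00 DD.
Per 24 h: 6.80 DD/day.
Duration = 79 / 6.80 = 11.618 ≈ 11.6 days.

11.6 days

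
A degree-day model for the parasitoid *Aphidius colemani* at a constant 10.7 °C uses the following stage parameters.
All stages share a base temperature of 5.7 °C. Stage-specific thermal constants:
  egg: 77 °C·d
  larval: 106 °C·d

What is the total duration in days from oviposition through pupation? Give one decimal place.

36.6 days

Daily accumulation at 10.7 °C = 10.7 − 5.7 = 5.0 DD/day.
Total K = 77 + 106 = 183 DD.
Total duration = 183 / 5.0 = 36.600 ≈ 36.6 days.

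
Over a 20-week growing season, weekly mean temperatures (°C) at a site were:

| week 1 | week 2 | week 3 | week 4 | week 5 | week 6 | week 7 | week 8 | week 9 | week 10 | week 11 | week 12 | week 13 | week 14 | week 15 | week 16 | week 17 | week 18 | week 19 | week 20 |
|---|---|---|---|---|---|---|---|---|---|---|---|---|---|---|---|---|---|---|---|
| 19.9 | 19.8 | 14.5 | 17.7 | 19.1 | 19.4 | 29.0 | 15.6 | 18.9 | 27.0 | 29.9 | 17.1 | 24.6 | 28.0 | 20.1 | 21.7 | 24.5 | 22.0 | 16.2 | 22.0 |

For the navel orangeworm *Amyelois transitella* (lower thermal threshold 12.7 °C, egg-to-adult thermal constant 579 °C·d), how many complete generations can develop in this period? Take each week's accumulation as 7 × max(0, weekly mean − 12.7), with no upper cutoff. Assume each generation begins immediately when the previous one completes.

2 generations

Weekly DD (7 × max(0, T̄ − 12.7)): 50.4, 49.7, 12.6, 35.0, 44.8, 46.9, 114.1, 20.3, 43.4, 100.1, 120.4, 30.8, 83.3, 107.1, 51.8, 63.0, 82.6, 65.1, 24.5, 65.1.
Season total = 1211.0 DD.
Complete generations = ⌊1211.0 / 579⌋ = 2.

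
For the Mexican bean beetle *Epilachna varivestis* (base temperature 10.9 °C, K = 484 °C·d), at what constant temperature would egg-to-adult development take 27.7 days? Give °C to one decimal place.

Required daily accumulation = 484 / 27.7 = 17.473 DD/day.
T = T_base + 17.473 = 10.9 + 17.473 = 28.373 ≈ 28.4 °C.

28.4 °C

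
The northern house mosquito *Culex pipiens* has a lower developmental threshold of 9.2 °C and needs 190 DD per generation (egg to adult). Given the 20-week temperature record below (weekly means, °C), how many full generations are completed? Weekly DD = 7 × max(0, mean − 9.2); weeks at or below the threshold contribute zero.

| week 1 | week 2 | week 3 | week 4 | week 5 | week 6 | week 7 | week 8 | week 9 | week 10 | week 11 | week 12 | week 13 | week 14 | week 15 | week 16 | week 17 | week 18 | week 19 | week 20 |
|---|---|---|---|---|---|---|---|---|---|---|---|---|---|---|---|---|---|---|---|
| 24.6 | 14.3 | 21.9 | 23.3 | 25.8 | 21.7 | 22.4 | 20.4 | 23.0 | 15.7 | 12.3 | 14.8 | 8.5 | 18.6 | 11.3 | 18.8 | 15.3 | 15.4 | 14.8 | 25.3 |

Weekly DD (7 × max(0, T̄ − 9.2)): 107.8, 35.7, 88.9, 98.7, 116.2, 87.5, 92.4, 78.4, 96.6, 45.5, 21.7, 39.2, 0.0, 65.8, 14.7, 67.2, 42.7, 43.4, 39.2, 112.7.
Season total = 1294.3 DD.
Complete generations = ⌊1294.3 / 190⌋ = 6.

6 generations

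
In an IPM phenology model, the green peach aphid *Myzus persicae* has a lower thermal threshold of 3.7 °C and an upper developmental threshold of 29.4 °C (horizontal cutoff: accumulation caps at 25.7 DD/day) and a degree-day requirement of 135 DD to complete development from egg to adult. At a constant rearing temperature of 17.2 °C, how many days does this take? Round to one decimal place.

10.0 days

Daily accumulation = 17.2 − 3.7 = 13.5 DD/day.
Duration = 135 / 13.5 = 10.000 ≈ 10.0 days.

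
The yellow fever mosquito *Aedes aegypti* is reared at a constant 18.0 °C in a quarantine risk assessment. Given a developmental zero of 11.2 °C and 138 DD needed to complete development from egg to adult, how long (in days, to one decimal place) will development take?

20.3 days

Daily accumulation = 18.0 − 11.2 = 6.8 DD/day.
Duration = 138 / 6.8 = 20.294 ≈ 20.3 days.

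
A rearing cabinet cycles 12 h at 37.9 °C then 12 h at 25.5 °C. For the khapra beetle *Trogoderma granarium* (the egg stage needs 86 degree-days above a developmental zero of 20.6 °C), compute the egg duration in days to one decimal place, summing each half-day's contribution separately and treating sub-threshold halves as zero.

Day half: max(0, 37.9 − 20.6) × 0.5 = 17.3 × 0.5 = 8.65 DD.
Night half: max(0, 25.5 − 20.6) × 0.5 = 4.9 × 0.5 = 2.45 DD.
Per 24 h: 11.10 DD/day.
Duration = 86 / 11.10 = 7.748 ≈ 7.7 days.

7.7 days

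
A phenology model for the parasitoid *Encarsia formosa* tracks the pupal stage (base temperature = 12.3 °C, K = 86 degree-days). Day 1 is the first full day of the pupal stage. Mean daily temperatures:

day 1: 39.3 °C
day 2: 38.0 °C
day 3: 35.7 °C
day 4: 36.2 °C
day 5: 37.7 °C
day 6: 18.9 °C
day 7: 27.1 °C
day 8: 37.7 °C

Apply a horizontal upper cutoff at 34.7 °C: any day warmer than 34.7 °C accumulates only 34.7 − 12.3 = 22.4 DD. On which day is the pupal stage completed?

day 4

Daily DD above 12.3 °C (capped at 22.4): 22.4, 22.4, 22.4, 22.4, 22.4, 6.6, 14.8, 22.4.
Cumulative: 22.4, 44.8, 67.2, 89.6, 112.0, 118.6, 133.4, 155.8.
The total first reaches 86 DD on day 4.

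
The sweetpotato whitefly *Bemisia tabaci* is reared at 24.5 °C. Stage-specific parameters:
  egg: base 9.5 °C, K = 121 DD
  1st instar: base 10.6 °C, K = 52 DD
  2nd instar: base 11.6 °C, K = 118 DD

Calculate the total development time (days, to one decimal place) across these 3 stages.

egg: 121 / (24.5 − 9.5) = 121 / 15.0 = 8.067 d.
1st instar: 52 / (24.5 − 10.6) = 52 / 13.9 = 3.741 d.
2nd instar: 118 / (24.5 − 11.6) = 118 / 12.9 = 9.147 d.
Sum = 20.955 ≈ 21.0 days.

21.0 days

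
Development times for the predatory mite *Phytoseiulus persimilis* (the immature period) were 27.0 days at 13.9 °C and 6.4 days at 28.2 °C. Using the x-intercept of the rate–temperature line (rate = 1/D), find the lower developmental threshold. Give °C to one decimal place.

9.5 °C

Linear rate model ⇒ the product D·(T − T_b) is constant across temperatures.
27.0·(13.9 − T_b) = 6.4·(28.2 − T_b)
T_b = (27.0·13.9 − 6.4·28.2) / (27.0 − 6.4) = 194.82 / 20.6 = 9.457 °C ≈ 9.5 °C.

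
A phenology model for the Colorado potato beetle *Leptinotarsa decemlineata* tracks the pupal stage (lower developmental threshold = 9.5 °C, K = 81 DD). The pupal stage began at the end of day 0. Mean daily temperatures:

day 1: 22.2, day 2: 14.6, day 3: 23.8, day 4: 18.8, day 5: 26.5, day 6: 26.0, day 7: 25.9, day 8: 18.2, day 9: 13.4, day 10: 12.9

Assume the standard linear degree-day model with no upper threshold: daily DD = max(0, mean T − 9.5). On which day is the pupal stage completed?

Daily DD above 9.5 °C: 12.7, 5.1, 14.3, 9.3, 17.0, 16.5, 16.4, 8.7, 3.9, 3.4.
Cumulative: 12.7, 17.8, 32.1, 41.4, 58.4, 74.9, 91.3, 100.0, 103.9, 107.3.
The total first reaches 81 DD on day 7.

day 7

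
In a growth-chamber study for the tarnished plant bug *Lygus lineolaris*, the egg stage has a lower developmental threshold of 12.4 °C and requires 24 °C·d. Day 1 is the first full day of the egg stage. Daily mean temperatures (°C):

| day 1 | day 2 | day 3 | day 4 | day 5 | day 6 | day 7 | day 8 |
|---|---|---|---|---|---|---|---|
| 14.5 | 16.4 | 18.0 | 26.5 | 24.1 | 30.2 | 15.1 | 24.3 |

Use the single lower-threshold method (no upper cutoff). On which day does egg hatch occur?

day 4

Daily DD above 12.4 °C: 2.1, 4.0, 5.6, 14.1, 11.7, 17.8, 2.7, 11.9.
Cumulative: 2.1, 6.1, 11.7, 25.8, 37.5, 55.3, 58.0, 69.9.
The total first reaches 24 DD on day 4.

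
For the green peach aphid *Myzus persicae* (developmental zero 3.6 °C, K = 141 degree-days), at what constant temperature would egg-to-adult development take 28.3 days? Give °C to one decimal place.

8.6 °C

Required daily accumulation = 141 / 28.3 = 4.982 DD/day.
T = T_base + 4.982 = 3.6 + 4.982 = 8.582 ≈ 8.6 °C.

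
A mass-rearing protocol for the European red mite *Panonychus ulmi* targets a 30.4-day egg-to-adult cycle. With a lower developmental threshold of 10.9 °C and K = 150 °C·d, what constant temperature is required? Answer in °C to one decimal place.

Required daily accumulation = 150 / 30.4 = 4.934 DD/day.
T = T_base + 4.934 = 10.9 + 4.934 = 15.834 ≈ 15.8 °C.

15.8 °C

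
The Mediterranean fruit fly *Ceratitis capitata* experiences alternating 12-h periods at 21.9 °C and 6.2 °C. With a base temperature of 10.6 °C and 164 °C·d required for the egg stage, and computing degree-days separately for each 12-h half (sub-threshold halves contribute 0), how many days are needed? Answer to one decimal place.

29.0 days

Day half: max(0, 21.9 − 10.6) × 0.5 = 11.3 × 0.5 = 5.65 DD.
Night half: max(0, 6.2 − 10.6) × 0.5 = 0.0 × 0.5 = 0.00 DD.
Per 24 h: 5.65 DD/day.
Duration = 164 / 5.65 = 29.027 ≈ 29.0 days.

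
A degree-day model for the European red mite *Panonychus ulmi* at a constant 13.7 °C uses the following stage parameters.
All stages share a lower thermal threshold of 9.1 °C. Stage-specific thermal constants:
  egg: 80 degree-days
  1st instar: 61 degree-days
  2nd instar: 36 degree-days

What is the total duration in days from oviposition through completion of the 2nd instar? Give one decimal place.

38.5 days

Daily accumulation at 13.7 °C = 13.7 − 9.1 = 4.6 DD/day.
Total K = 80 + 61 + 36 = 177 DD.
Total duration = 177 / 4.6 = 38.478 ≈ 38.5 days.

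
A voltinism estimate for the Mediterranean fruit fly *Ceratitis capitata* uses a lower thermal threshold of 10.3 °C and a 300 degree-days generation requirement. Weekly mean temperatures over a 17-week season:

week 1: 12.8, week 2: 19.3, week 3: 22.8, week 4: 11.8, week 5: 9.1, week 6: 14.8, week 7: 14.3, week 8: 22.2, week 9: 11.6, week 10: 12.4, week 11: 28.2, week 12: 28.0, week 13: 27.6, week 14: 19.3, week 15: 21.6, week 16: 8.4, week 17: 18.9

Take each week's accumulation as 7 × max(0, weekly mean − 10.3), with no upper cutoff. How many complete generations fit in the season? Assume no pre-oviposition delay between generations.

3 generations

Weekly DD (7 × max(0, T̄ − 10.3)): 17.5, 63.0, 87.5, 10.5, 0.0, 31.5, 28.0, 83.3, 9.1, 14.7, 125.3, 123.9, 121.1, 63.0, 79.1, 0.0, 60.2.
Season total = 917.7 DD.
Complete generations = ⌊917.7 / 300⌋ = 3.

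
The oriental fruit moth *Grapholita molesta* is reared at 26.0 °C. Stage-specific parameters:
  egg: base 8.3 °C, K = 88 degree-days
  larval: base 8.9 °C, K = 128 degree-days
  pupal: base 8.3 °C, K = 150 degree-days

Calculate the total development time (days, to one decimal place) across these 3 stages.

20.9 days

egg: 88 / (26.0 − 8.3) = 88 / 17.7 = 4.972 d.
larval: 128 / (26.0 − 8.9) = 128 / 17.1 = 7.485 d.
pupal: 150 / (26.0 − 8.3) = 150 / 17.7 = 8.475 d.
Sum = 20.932 ≈ 20.9 days.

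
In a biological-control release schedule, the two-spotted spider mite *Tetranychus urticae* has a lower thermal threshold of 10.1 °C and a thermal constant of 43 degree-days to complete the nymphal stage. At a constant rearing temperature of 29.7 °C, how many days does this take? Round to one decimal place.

2.2 days

Daily accumulation = 29.7 − 10.1 = 19.6 DD/day.
Duration = 43 / 19.6 = 2.194 ≈ 2.2 days.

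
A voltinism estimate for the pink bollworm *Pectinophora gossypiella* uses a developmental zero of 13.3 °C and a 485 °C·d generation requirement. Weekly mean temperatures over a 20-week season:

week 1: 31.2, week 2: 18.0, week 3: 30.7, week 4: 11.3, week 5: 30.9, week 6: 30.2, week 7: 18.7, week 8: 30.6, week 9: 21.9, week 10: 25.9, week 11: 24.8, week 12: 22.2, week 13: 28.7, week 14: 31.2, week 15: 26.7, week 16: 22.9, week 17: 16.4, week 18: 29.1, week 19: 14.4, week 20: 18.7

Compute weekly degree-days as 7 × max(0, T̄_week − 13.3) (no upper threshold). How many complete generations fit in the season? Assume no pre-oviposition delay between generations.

3 generations

Weekly DD (7 × max(0, T̄ − 13.3)): 125.3, 32.9, 121.8, 0.0, 123.2, 118.3, 37.8, 121.1, 60.2, 88.2, 80.5, 62.3, 107.8, 125.3, 93.8, 67.2, 21.7, 110.6, 7.7, 37.8.
Season total = 1543.5 DD.
Complete generations = ⌊1543.5 / 485⌋ = 3.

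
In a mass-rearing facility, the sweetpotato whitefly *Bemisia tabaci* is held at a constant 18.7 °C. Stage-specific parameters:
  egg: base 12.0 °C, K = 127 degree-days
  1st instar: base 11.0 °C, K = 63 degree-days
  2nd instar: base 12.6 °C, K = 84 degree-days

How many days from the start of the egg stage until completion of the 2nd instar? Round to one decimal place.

40.9 days

egg: 127 / (18.7 − 12.0) = 127 / 6.7 = 18.955 d.
1st instar: 63 / (18.7 − 11.0) = 63 / 7.7 = 8.182 d.
2nd instar: 84 / (18.7 − 12.6) = 84 / 6.1 = 13.770 d.
Sum = 40.908 ≈ 40.9 days.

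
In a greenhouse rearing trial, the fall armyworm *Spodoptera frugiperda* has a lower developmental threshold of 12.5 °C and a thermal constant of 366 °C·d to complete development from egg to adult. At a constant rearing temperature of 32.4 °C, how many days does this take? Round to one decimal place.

Daily accumulation = 32.4 − 12.5 = 19.9 DD/day.
Duration = 366 / 19.9 = 18.392 ≈ 18.4 days.

18.4 days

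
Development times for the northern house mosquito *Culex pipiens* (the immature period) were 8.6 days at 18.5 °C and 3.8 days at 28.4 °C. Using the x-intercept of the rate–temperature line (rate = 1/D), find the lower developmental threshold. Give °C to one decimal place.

10.7 °C

Under the model K = D·(T − T_b), so D₁·(T₁ − T_b) = D₂·(T₂ − T_b).
8.6·(18.5 − T_b) = 3.8·(28.4 − T_b)
T_b = (8.6·18.5 − 3.8·28.4) / (8.6 − 3.8) = 51.18 / 4.8 = 10.663 °C ≈ 10.7 °C.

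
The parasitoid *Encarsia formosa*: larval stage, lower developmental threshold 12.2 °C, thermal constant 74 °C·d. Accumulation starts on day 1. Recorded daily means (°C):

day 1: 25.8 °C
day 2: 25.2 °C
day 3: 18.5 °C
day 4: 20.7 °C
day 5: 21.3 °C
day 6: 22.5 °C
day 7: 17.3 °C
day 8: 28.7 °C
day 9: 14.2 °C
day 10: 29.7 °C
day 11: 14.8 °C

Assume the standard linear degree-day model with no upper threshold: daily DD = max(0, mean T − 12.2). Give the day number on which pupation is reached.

day 8

Daily DD above 12.2 °C: 13.6, 13.0, 6.3, 8.5, 9.1, 10.3, 5.1, 16.5, 2.0, 17.5, 2.6.
Cumulative: 13.6, 26.6, 32.9, 41.4, 50.5, 60.8, 65.9, 82.4, 84.4, 101.9, 104.5.
The total first reaches 74 DD on day 8.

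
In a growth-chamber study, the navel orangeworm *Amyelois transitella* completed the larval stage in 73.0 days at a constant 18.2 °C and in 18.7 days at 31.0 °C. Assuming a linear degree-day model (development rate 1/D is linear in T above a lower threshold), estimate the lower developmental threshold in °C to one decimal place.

13.8 °C

Linear rate model ⇒ the product D·(T − T_b) is constant across temperatures.
73.0·(18.2 − T_b) = 18.7·(31.0 − T_b)
T_b = (73.0·18.2 − 18.7·31.0) / (73.0 − 18.7) = 748.90 / 54.3 = 13.792 °C ≈ 13.8 °C.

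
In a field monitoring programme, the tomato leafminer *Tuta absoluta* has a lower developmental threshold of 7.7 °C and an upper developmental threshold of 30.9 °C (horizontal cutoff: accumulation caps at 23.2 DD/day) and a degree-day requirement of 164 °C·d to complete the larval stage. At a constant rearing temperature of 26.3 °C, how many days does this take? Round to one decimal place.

Daily accumulation = 26.3 − 7.7 = 18.6 DD/day.
Duration = 164 / 18.6 = 8.817 ≈ 8.8 days.

8.8 days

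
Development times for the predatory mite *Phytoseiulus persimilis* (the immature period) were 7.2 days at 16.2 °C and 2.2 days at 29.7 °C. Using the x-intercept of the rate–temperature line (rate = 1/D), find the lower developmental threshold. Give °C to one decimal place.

10.3 °C

Under the model K = D·(T − T_b), so D₁·(T₁ − T_b) = D₂·(T₂ − T_b).
7.2·(16.2 − T_b) = 2.2·(29.7 − T_b)
T_b = (7.2·16.2 − 2.2·29.7) / (7.2 − 2.2) = 51.30 / 5.0 = 10.260 °C ≈ 10.3 °C.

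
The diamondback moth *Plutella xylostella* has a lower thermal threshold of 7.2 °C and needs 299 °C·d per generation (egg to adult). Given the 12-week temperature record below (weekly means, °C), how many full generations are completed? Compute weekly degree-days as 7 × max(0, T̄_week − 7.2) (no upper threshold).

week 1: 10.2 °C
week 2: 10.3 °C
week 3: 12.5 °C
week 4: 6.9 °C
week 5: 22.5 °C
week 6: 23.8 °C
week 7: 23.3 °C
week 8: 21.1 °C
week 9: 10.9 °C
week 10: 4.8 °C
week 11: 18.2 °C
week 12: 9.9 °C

2 generations

Weekly DD (7 × max(0, T̄ − 7.2)): 21.0, 21.7, 37.1, 0.0, 107.1, 116.2, 112.7, 97.3, 25.9, 0.0, 77.0, 18.9.
Season total = 634.9 DD.
Complete generations = ⌊634.9 / 299⌋ = 2.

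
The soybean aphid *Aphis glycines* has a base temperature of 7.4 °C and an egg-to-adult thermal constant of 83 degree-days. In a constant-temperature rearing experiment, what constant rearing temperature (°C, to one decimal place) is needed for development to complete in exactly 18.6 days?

11.9 °C

Required daily accumulation = 83 / 18.6 = 4.462 DD/day.
T = T_base + 4.462 = 7.4 + 4.462 = 11.862 ≈ 11.9 °C.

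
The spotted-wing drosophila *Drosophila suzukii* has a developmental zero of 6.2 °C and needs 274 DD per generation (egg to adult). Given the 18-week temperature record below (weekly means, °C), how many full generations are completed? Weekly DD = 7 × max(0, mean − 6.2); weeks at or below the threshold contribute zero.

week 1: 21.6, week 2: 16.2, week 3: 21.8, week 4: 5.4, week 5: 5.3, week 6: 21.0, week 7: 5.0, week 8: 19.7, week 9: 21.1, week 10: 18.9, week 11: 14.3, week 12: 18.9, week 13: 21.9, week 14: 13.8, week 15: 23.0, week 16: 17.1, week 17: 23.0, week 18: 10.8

Weekly DD (7 × max(0, T̄ − 6.2)): 107.8, 70.0, 109.2, 0.0, 0.0, 103.6, 0.0, 94.5, 104.3, 88.9, 56.7, 88.9, 109.9, 53.2, 117.6, 76.3, 117.6, 32.2.
Season total = 1330.7 DD.
Complete generations = ⌊1330.7 / 274⌋ = 4.

4 generations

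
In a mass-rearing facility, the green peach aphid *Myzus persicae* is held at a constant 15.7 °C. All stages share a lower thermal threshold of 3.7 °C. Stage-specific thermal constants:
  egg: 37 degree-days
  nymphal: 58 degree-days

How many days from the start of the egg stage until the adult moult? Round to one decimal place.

Daily accumulation at 15.7 °C = 15.7 − 3.7 = 12.0 DD/day.
Total K = 37 + 58 = 95 DD.
Total duration = 95 / 12.0 = 7.917 ≈ 7.9 days.

7.9 days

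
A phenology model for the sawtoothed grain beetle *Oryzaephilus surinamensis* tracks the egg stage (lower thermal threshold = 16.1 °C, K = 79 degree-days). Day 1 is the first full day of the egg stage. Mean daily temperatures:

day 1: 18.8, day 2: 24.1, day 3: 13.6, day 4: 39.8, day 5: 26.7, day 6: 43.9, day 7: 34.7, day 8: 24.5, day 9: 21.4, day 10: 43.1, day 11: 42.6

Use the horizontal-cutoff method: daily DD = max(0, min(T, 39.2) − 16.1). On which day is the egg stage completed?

day 7

Daily DD above 16.1 °C (capped at 23.1): 2.7, 8.0, 0.0, 23.1, 10.6, 23.1, 18.6, 8.4, 5.3, 23.1, 23.1.
Cumulative: 2.7, 10.7, 10.7, 33.8, 44.4, 67.5, 86.1, 94.5, 99.8, 122.9, 146.0.
The total first reaches 79 DD on day 7.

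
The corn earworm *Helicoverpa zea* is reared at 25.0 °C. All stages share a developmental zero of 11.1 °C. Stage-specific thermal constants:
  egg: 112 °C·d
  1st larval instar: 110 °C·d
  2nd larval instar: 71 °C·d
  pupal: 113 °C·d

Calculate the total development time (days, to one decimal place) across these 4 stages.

Daily accumulation at 25.0 °C = 25.0 − 11.1 = 13.9 DD/day.
Total K = 112 + 110 + 71 + 113 = 406 DD.
Total duration = 406 / 13.9 = 29.209 ≈ 29.2 days.

29.2 days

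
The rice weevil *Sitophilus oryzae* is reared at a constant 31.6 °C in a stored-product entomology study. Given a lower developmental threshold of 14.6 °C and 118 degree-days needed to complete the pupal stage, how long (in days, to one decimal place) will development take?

6.9 days

Daily accumulation = 31.6 − 14.6 = 17.0 DD/day.
Duration = 118 / 17.0 = 6.941 ≈ 6.9 days.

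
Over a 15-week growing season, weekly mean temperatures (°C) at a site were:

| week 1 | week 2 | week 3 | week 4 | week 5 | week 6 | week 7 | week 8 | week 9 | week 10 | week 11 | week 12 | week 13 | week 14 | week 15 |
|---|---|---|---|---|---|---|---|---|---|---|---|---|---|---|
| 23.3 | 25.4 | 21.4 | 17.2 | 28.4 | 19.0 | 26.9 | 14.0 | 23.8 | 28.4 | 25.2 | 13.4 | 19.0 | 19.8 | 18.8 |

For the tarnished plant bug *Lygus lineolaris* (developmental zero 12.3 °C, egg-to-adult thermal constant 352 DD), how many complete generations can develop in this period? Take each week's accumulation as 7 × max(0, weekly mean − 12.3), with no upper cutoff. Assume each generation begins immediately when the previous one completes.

Weekly DD (7 × max(0, T̄ − 12.3)): 77.0, 91.7, 63.7, 34.3, 112.7, 46.9, 102.2, 11.9, 80.5, 112.7, 90.3, 7.7, 46.9, 52.5, 45.5.
Season total = 976.5 DD.
Complete generations = ⌊976.5 / 352⌋ = 2.

2 generations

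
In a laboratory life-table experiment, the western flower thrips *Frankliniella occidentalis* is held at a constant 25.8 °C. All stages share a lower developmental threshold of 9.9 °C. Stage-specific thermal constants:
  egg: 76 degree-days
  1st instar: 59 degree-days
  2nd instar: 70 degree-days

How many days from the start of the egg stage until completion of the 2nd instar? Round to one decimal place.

Daily accumulation at 25.8 °C = 25.8 − 9.9 = 15.9 DD/day.
Total K = 76 + 59 + 70 = 205 DD.
Total duration = 205 / 15.9 = 12.893 ≈ 12.9 days.

12.9 days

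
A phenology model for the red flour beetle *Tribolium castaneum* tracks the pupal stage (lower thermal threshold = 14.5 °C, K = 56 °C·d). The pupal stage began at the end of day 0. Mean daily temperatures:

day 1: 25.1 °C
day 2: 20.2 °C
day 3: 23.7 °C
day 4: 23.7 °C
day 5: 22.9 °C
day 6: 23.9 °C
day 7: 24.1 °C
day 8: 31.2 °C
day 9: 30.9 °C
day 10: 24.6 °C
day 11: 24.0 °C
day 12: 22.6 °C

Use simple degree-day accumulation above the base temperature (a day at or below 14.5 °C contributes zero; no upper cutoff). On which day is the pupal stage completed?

Daily DD above 14.5 °C: 10.6, 5.7, 9.2, 9.2, 8.4, 9.4, 9.6, 16.7, 16.4, 10.1, 9.5, 8.1.
Cumulative: 10.6, 16.3, 25.5, 34.7, 43.1, 52.5, 62.1, 78.8, 95.2, 105.3, 114.8, 122.9.
The total first reaches 56 DD on day 7.

day 7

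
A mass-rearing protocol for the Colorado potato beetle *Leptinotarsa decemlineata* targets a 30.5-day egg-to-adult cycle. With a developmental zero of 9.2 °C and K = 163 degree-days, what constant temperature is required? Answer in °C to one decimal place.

Required daily accumulation = 163 / 30.5 = 5.344 DD/day.
T = T_base + 5.344 = 9.2 + 5.344 = 14.544 ≈ 14.5 °C.

14.5 °C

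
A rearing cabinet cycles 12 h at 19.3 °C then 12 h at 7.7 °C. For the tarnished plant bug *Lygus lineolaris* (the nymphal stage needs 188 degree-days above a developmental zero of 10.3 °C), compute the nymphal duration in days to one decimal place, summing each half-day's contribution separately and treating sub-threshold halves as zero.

Day half: max(0, 19.3 − 10.3) × 0.5 = 9.0 × 0.5 = 4.50 DD.
Night half: max(0, 7.7 − 10.3) × 0.5 = 0.0 × 0.5 = 0.00 DD.
Per 24 h: 4.50 DD/day.
Duration = 188 / 4.50 = 41.778 ≈ 41.8 days.

41.8 days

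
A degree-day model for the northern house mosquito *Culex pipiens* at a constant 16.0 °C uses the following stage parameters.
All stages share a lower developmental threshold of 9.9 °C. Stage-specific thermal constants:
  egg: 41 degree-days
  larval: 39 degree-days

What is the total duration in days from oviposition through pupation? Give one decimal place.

Daily accumulation at 16.0 °C = 16.0 − 9.9 = 6.1 DD/day.
Total K = 41 + 39 = 80 DD.
Total duration = 80 / 6.1 = 13.115 ≈ 13.1 days.

13.1 days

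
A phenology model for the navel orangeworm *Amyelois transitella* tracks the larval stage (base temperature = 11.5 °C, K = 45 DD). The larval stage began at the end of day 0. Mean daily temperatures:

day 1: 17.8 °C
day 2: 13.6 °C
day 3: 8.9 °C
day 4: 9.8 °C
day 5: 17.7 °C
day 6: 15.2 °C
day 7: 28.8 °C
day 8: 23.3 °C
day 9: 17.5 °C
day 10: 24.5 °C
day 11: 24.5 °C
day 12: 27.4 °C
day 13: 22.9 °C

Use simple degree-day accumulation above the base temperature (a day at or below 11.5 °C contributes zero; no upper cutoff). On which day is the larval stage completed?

Daily DD above 11.5 °C: 6.3, 2.1, 0.0, 0.0, 6.2, 3.7, 17.3, 11.8, 6.0, 13.0, 13.0, 15.9, 11.4.
Cumulative: 6.3, 8.4, 8.4, 8.4, 14.6, 18.3, 35.6, 47.4, 53.4, 66.4, 79.4, 95.3, 106.7.
The total first reaches 45 DD on day 8.

day 8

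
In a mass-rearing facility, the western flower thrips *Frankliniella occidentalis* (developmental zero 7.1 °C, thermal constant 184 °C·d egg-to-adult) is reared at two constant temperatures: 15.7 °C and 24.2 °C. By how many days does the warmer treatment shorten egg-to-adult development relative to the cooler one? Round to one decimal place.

10.6 days

At 15.7 °C: 184 / (15.7 − 7.1) = 184 / 8.6 = 21.395 d.
At 24.2 °C: 184 / (24.2 − 7.1) = 184 / 17.1 = 10.760 d.
Difference = |21.395 − 10.760| = 10.635 ≈ 10.6 days.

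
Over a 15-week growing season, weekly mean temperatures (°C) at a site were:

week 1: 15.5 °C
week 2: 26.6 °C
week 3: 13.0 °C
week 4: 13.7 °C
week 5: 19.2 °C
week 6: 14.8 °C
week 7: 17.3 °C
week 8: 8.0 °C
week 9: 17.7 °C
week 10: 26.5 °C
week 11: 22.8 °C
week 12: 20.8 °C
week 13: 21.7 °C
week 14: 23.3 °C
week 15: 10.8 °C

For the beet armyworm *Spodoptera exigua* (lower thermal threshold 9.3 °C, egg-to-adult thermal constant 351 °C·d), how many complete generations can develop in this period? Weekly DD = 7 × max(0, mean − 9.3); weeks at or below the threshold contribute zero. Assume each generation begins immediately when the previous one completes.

2 generations

Weekly DD (7 × max(0, T̄ − 9.3)): 43.4, 121.1, 25.9, 30.8, 69.3, 38.5, 56.0, 0.0, 58.8, 120.4, 94.5, 80.5, 86.8, 98.0, 10.5.
Season total = 934.5 DD.
Complete generations = ⌊934.5 / 351⌋ = 2.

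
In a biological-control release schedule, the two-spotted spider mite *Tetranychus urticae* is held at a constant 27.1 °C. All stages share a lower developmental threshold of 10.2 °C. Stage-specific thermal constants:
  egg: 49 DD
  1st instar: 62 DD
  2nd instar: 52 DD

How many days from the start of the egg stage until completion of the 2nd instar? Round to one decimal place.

9.6 days

Daily accumulation at 27.1 °C = 27.1 − 10.2 = 16.9 DD/day.
Total K = 49 + 62 + 52 = 163 DD.
Total duration = 163 / 16.9 = 9.645 ≈ 9.6 days.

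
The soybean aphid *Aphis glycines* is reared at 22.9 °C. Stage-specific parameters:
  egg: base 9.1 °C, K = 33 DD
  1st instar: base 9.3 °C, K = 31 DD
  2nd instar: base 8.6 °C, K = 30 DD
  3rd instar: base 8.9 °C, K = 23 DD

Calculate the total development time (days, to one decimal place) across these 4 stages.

egg: 33 / (22.9 − 9.1) = 33 / 13.8 = 2.391 d.
1st instar: 31 / (22.9 − 9.3) = 31 / 13.6 = 2.279 d.
2nd instar: 30 / (22.9 − 8.6) = 30 / 14.3 = 2.098 d.
3rd instar: 23 / (22.9 − 8.9) = 23 / 14.0 = 1.643 d.
Sum = 8.411 ≈ 8.4 days.

8.4 days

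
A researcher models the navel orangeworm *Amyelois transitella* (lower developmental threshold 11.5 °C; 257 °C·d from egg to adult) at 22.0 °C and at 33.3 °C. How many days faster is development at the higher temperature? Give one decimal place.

At 22.0 °C: 257 / (22.0 − 11.5) = 257 / 10.5 = 24.476 d.
At 33.3 °C: 257 / (33.3 − 11.5) = 257 / 21.8 = 11.789 d.
Difference = |24.476 − 11.789| = 12.687 ≈ 12.7 days.

12.7 days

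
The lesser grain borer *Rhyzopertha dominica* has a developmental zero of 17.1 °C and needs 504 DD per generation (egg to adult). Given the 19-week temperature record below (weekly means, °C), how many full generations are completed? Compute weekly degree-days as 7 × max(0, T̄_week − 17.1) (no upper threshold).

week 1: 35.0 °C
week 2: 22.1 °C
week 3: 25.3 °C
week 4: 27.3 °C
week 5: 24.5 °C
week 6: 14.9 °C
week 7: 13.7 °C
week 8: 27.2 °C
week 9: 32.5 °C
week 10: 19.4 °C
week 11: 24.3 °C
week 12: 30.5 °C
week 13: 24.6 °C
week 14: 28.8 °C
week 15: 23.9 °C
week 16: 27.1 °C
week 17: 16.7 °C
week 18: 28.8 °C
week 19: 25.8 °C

Weekly DD (7 × max(0, T̄ − 17.1)): 125.3, 35.0, 57.4, 71.4, 51.8, 0.0, 0.0, 70.7, 107.8, 16.1, 50.4, 93.8, 52.5, 81.9, 47.6, 70.0, 0.0, 81.9, 60.9.
Season total = 1074.5 DD.
Complete generations = ⌊1074.5 / 504⌋ = 2.

2 generations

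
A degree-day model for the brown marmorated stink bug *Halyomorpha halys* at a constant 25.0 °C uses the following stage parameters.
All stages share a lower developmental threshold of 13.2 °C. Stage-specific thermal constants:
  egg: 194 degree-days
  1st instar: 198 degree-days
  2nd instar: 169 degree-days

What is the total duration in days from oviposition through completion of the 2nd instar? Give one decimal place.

Daily accumulation at 25.0 °C = 25.0 − 13.2 = 11.8 DD/day.
Total K = 194 + 198 + 169 = 561 DD.
Total duration = 561 / 11.8 = 47.542 ≈ 47.5 days.

47.5 days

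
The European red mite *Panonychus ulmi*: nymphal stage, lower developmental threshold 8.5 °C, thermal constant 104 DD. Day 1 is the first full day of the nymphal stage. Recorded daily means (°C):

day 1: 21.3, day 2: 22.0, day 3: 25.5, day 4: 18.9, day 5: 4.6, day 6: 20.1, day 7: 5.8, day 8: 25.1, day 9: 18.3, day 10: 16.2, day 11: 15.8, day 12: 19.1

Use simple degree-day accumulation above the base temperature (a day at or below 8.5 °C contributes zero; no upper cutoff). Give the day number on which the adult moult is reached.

day 11

Daily DD above 8.5 °C: 12.8, 13.5, 17.0, 10.4, 0.0, 11.6, 0.0, 16.6, 9.8, 7.7, 7.3, 10.6.
Cumulative: 12.8, 26.3, 43.3, 53.7, 53.7, 65.3, 65.3, 81.9, 91.7, 99.4, 106.7, 117.3.
The total first reaches 104 DD on day 11.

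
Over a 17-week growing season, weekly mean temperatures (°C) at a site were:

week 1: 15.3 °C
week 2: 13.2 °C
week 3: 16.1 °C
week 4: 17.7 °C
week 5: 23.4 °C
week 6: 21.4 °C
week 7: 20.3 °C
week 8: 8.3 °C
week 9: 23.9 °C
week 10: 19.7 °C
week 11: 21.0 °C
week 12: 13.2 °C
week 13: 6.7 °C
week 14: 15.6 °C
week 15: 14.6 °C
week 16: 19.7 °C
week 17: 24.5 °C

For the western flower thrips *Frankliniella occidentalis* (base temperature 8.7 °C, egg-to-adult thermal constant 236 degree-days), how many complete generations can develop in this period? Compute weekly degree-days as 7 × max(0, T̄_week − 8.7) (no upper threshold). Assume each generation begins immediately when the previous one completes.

4 generations

Weekly DD (7 × max(0, T̄ − 8.7)): 46.2, 31.5, 51.8, 63.0, 102.9, 88.9, 81.2, 0.0, 106.4, 77.0, 86.1, 31.5, 0.0, 48.3, 41.3, 77.0, 110.6.
Season total = 1043.7 DD.
Complete generations = ⌊1043.7 / 236⌋ = 4.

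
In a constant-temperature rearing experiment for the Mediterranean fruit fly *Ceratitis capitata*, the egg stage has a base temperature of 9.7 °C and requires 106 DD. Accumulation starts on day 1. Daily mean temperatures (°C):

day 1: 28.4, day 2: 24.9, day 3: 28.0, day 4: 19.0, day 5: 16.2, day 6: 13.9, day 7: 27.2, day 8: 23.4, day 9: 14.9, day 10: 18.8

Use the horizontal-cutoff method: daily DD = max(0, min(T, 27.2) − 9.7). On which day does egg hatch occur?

Daily DD above 9.7 °C (capped at 17.5): 17.5, 15.2, 17.5, 9.3, 6.5, 4.2, 17.5, 13.7, 5.2, 9.1.
Cumulative: 17.5, 32.7, 50.2, 59.5, 66.0, 70.2, 87.7, 101.4, 106.6, 115.7.
The total first reaches 106 DD on day 9.

day 9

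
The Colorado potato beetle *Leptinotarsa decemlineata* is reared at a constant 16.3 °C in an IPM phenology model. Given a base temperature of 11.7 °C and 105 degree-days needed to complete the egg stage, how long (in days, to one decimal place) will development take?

Daily accumulation = 16.3 − 11.7 = 4.6 DD/day.
Duration = 105 / 4.6 = 22.826 ≈ 22.8 days.

22.8 days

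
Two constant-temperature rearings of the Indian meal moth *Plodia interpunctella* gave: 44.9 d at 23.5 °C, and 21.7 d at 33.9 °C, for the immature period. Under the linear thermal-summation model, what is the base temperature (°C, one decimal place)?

Equal thermal constants: D₁(T₁ − T_b) = D₂(T₂ − T_b).
44.9·(23.5 − T_b) = 21.7·(33.9 − T_b)
T_b = (44.9·23.5 − 21.7·33.9) / (44.9 − 21.7) = 319.52 / 23.2 = 13.772 °C ≈ 13.8 °C.

13.8 °C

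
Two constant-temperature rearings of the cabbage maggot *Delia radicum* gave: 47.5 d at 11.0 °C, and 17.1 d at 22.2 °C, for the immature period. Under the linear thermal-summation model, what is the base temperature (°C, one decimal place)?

Linear rate model ⇒ the product D·(T − T_b) is constant across temperatures.
47.5·(11.0 − T_b) = 17.1·(22.2 − T_b)
T_b = (47.5·11.0 − 17.1·22.2) / (47.5 − 17.1) = 142.88 / 30.4 = 4.700 °C ≈ 4.7 °C.

4.7 °C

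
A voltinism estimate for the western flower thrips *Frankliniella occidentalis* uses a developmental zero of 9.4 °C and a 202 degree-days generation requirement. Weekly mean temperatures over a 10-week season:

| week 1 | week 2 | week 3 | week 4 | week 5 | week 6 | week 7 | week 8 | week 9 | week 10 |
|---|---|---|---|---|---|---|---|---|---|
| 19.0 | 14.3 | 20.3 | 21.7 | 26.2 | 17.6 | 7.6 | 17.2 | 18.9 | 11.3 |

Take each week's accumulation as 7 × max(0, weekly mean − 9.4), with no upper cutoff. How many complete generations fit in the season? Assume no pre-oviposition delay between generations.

2 generations

Weekly DD (7 × max(0, T̄ − 9.4)): 67.2, 34.3, 76.3, 86.1, 117.6, 57.4, 0.0, 54.6, 66.5, 13.3.
Season total = 573.3 DD.
Complete generations = ⌊573.3 / 202⌋ = 2.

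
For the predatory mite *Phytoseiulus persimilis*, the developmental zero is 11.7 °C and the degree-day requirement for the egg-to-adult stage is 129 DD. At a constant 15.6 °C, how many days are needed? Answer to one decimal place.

33.1 days

Daily accumulation = 15.6 − 11.7 = 3.9 DD/day.
Duration = 129 / 3.9 = 33.077 ≈ 33.1 days.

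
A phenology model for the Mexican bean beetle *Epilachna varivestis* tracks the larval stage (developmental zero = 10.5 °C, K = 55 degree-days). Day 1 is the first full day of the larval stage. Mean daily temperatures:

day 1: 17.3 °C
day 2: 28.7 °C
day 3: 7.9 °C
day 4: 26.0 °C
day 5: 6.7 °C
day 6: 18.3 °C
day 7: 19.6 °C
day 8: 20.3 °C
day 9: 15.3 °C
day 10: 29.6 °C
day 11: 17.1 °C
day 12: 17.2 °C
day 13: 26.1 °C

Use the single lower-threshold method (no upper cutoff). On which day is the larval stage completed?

Daily DD above 10.5 °C: 6.8, 18.2, 0.0, 15.5, 0.0, 7.8, 9.1, 9.8, 4.8, 19.1, 6.6, 6.7, 15.6.
Cumulative: 6.8, 25.0, 25.0, 40.5, 40.5, 48.3, 57.4, 67.2, 72.0, 91.1, 97.7, 104.4, 120.0.
The total first reaches 55 DD on day 7.

day 7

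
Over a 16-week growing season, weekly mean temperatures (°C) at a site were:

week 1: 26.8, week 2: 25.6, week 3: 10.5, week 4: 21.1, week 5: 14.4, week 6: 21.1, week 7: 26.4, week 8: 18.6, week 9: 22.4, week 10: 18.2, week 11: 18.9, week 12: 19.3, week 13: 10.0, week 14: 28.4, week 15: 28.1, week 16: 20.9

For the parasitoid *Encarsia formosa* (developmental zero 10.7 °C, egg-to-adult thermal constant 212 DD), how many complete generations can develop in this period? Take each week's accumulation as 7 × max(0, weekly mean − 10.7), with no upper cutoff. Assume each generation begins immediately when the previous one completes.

Weekly DD (7 × max(0, T̄ − 10.7)): 112.7, 104.3, 0.0, 72.8, 25.9, 72.8, 109.9, 55.3, 81.9, 52.5, 57.4, 60.2, 0.0, 123.9, 121.8, 71.4.
Season total = 1122.8 DD.
Complete generations = ⌊1122.8 / 212⌋ = 5.

5 generations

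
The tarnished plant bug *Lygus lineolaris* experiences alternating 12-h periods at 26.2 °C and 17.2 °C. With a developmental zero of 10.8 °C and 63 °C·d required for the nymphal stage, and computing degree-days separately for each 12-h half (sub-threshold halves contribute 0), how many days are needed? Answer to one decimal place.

Day half: max(0, 26.2 − 10.8) × 0.5 = 15.4 × 0.5 = 7.70 DD.
Night half: max(0, 17.2 − 10.8) × 0.5 = 6.4 × 0.5 = 3.20 DD.
Per 24 h: 10.90 DD/day.
Duration = 63 / 10.90 = 5.780 ≈ 5.8 days.

5.8 days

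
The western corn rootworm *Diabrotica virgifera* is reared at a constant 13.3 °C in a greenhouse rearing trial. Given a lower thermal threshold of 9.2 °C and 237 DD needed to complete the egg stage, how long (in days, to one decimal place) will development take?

57.8 days

Daily accumulation = 13.3 − 9.2 = 4.1 DD/day.
Duration = 237 / 4.1 = 57.805 ≈ 57.8 days.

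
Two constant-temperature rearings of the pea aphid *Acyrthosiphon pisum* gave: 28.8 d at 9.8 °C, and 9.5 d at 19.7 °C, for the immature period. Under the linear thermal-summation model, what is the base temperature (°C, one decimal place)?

4.9 °C

Under the model K = D·(T − T_b), so D₁·(T₁ − T_b) = D₂·(T₂ − T_b).
28.8·(9.8 − T_b) = 9.5·(19.7 − T_b)
T_b = (28.8·9.8 − 9.5·19.7) / (28.8 − 9.5) = 95.09 / 19.3 = 4.927 °C ≈ 4.9 °C.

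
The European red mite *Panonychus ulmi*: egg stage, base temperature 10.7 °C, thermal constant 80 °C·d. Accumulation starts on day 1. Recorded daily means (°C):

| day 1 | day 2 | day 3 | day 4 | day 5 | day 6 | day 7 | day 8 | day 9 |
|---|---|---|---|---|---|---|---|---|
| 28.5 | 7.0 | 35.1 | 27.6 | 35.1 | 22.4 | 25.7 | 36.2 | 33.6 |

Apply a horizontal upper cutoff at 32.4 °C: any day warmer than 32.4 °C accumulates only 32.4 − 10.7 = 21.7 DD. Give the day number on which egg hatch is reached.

day 6

Daily DD above 10.7 °C (capped at 21.7): 17.8, 0.0, 21.7, 16.9, 21.7, 11.7, 15.0, 21.7, 21.7.
Cumulative: 17.8, 17.8, 39.5, 56.4, 78.1, 89.8, 104.8, 126.5, 148.2.
The total first reaches 80 DD on day 6.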